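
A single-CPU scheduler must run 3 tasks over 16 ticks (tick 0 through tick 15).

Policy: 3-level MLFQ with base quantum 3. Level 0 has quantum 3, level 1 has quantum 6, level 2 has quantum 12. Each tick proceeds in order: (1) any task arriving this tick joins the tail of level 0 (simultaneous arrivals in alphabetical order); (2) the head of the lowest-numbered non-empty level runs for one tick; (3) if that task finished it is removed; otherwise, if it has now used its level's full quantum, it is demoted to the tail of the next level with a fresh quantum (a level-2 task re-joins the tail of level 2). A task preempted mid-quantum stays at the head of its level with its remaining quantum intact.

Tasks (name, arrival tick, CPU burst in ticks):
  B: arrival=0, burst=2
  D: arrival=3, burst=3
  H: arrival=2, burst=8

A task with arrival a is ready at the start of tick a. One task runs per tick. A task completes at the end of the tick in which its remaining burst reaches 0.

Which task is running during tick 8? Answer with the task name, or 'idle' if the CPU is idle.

running at tick 8 = H

t=0: L0/L1/L2 = B/-/- → run B
t=1: L0/L1/L2 = B/-/- → run B
t=2: L0/L1/L2 = H/-/- → run H
t=3: L0/L1/L2 = HD/-/- → run H
t=4: L0/L1/L2 = HD/-/- → run H
t=5: L0/L1/L2 = D/H/- → run D
t=6: L0/L1/L2 = D/H/- → run D
t=7: L0/L1/L2 = D/H/- → run D
t=8: L0/L1/L2 = -/H/- → run H
t=9: L0/L1/L2 = -/H/- → run H
t=10: L0/L1/L2 = -/H/- → run H
t=11: L0/L1/L2 = -/H/- → run H
t=12: L0/L1/L2 = -/H/- → run H
t=13: (idle)
t=14: (idle)
t=15: (idle)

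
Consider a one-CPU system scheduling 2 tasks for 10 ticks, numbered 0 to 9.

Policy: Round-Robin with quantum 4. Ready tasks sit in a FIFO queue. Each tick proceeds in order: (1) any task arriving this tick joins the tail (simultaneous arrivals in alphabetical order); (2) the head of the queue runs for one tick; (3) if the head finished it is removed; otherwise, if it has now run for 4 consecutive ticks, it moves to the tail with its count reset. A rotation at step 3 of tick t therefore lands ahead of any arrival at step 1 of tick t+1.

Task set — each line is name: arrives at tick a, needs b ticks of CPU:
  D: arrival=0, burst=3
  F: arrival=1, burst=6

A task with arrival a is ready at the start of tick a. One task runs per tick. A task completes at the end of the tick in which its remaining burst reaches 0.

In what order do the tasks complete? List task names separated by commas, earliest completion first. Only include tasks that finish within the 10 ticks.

completion order = D, F

t=0: queue=[D] q_used=0 → run D
t=1: queue=[D,F] q_used=1 → run D
t=2: queue=[D,F] q_used=2 → run D
t=3: queue=[F] q_used=0 → run F
t=4: queue=[F] q_used=1 → run F
t=5: queue=[F] q_used=2 → run F
t=6: queue=[F] q_used=3 → run F
t=7: queue=[F] q_used=0 → run F
t=8: queue=[F] q_used=1 → run F
t=9: (idle)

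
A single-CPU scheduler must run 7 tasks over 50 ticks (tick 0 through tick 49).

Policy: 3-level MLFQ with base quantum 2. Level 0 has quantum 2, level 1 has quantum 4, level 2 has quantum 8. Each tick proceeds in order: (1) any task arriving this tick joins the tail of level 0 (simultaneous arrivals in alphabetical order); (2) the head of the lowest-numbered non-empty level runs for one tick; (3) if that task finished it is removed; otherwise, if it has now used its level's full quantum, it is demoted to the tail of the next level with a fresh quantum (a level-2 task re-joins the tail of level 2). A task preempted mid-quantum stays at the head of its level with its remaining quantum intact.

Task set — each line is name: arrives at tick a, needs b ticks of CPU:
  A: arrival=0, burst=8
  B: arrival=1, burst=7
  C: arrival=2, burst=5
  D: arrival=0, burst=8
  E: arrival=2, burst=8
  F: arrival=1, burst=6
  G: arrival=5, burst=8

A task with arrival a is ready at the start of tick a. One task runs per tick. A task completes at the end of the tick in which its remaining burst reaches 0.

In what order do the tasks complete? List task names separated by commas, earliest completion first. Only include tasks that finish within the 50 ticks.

completion order = F, C, A, D, B, E, G

t=0: L0/L1/L2 = AD/-/- → run A
t=1: L0/L1/L2 = ADBF/-/- → run A
t=2: L0/L1/L2 = DBFCE/A/- → run D
t=3: L0/L1/L2 = DBFCE/A/- → run D
t=4: L0/L1/L2 = BFCE/AD/- → run B
t=5: L0/L1/L2 = BFCEG/AD/- → run B
t=6: L0/L1/L2 = FCEG/ADB/- → run F
t=7: L0/L1/L2 = FCEG/ADB/- → run F
t=8: L0/L1/L2 = CEG/ADBF/- → run C
t=9: L0/L1/L2 = CEG/ADBF/- → run C
t=10: L0/L1/L2 = EG/ADBFC/- → run E
t=11: L0/L1/L2 = EG/ADBFC/- → run E
t=12: L0/L1/L2 = G/ADBFCE/- → run G
t=13: L0/L1/L2 = G/ADBFCE/- → run G
t=14: L0/L1/L2 = -/ADBFCEG/- → run A
t=15: L0/L1/L2 = -/ADBFCEG/- → run A
t=16: L0/L1/L2 = -/ADBFCEG/- → run A
t=17: L0/L1/L2 = -/ADBFCEG/- → run A
t=18: L0/L1/L2 = -/DBFCEG/A → run D
t=19: L0/L1/L2 = -/DBFCEG/A → run D
t=20: L0/L1/L2 = -/DBFCEG/A → run D
t=21: L0/L1/L2 = -/DBFCEG/A → run D
t=22: L0/L1/L2 = -/BFCEG/AD → run B
t=23: L0/L1/L2 = -/BFCEG/AD → run B
t=24: L0/L1/L2 = -/BFCEG/AD → run B
t=25: L0/L1/L2 = -/BFCEG/AD → run B
t=26: L0/L1/L2 = -/FCEG/ADB → run F
t=27: L0/L1/L2 = -/FCEG/ADB → run F
t=28: L0/L1/L2 = -/FCEG/ADB → run F
t=29: L0/L1/L2 = -/FCEG/ADB → run F
t=30: L0/L1/L2 = -/CEG/ADB → run C
t=31: L0/L1/L2 = -/CEG/ADB → run C
t=32: L0/L1/L2 = -/CEG/ADB → run C
t=33: L0/L1/L2 = -/EG/ADB → run E
t=34: L0/L1/L2 = -/EG/ADB → run E
t=35: L0/L1/L2 = -/EG/ADB → run E
t=36: L0/L1/L2 = -/EG/ADB → run E
t=37: L0/L1/L2 = -/G/ADBE → run G
t=38: L0/L1/L2 = -/G/ADBE → run G
t=39: L0/L1/L2 = -/G/ADBE → run G
t=40: L0/L1/L2 = -/G/ADBE → run G
t=41: L0/L1/L2 = -/-/ADBEG → run A
t=42: L0/L1/L2 = -/-/ADBEG → run A
t=43: L0/L1/L2 = -/-/DBEG → run D
t=44: L0/L1/L2 = -/-/DBEG → run D
t=45: L0/L1/L2 = -/-/BEG → run B
t=46: L0/L1/L2 = -/-/EG → run E
t=47: L0/L1/L2 = -/-/EG → run E
t=48: L0/L1/L2 = -/-/G → run G
t=49: L0/L1/L2 = -/-/G → run G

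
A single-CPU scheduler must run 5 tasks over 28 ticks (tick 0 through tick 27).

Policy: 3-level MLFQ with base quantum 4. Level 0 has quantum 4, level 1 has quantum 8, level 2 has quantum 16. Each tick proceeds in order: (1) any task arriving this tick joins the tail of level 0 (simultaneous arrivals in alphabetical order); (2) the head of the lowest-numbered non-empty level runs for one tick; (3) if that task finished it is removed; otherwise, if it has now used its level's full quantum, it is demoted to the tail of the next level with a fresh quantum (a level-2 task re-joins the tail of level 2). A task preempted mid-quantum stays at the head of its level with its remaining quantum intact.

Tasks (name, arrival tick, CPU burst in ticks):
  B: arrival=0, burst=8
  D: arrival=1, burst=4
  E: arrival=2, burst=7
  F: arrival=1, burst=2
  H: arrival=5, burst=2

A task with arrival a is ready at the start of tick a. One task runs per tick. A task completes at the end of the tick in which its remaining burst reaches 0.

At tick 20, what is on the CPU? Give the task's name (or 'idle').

running at tick 20 = E

t=0: L0/L1/L2 = B/-/- → run B
t=1: L0/L1/L2 = BDF/-/- → run B
t=2: L0/L1/L2 = BDFE/-/- → run B
t=3: L0/L1/L2 = BDFE/-/- → run B
t=4: L0/L1/L2 = DFE/B/- → run D
t=5: L0/L1/L2 = DFEH/B/- → run D
t=6: L0/L1/L2 = DFEH/B/- → run D
t=7: L0/L1/L2 = DFEH/B/- → run D
t=8: L0/L1/L2 = FEH/B/- → run F
t=9: L0/L1/L2 = FEH/B/- → run F
t=10: L0/L1/L2 = EH/B/- → run E
t=11: L0/L1/L2 = EH/B/- → run E
t=12: L0/L1/L2 = EH/B/- → run E
t=13: L0/L1/L2 = EH/B/- → run E
t=14: L0/L1/L2 = H/BE/- → run H
t=15: L0/L1/L2 = H/BE/- → run H
t=16: L0/L1/L2 = -/BE/- → run B
t=17: L0/L1/L2 = -/BE/- → run B
t=18: L0/L1/L2 = -/BE/- → run B
t=19: L0/L1/L2 = -/BE/- → run B
t=20: L0/L1/L2 = -/E/- → run E
t=21: L0/L1/L2 = -/E/- → run E
t=22: L0/L1/L2 = -/E/- → run E
t=23: (idle)
t=24: (idle)
t=25: (idle)
t=26: (idle)
t=27: (idle)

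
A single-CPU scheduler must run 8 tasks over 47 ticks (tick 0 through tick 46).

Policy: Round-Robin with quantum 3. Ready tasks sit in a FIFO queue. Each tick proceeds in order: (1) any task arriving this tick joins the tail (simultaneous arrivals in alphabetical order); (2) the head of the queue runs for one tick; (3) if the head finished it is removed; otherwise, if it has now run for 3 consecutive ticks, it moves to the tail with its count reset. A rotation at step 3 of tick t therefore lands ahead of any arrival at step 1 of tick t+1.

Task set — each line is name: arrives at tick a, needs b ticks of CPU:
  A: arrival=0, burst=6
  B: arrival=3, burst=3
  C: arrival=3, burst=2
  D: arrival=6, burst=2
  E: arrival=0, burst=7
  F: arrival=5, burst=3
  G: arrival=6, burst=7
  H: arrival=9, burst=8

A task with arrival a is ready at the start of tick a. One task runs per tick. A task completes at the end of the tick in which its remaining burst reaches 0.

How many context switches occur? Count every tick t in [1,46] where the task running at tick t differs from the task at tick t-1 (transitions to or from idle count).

context switches = 15

t=0: queue=[A,E] q_used=0 → run A
t=1: queue=[A,E] q_used=1 → run A
t=2: queue=[A,E] q_used=2 → run A
t=3: queue=[E,A,B,C] q_used=0 → run E
t=4: queue=[E,A,B,C] q_used=1 → run E
t=5: queue=[E,A,B,C,F] q_used=2 → run E
t=6: queue=[A,B,C,F,E,D,G] q_used=0 → run A
t=7: queue=[A,B,C,F,E,D,G] q_used=1 → run A
t=8: queue=[A,B,C,F,E,D,G] q_used=2 → run A
t=9: queue=[B,C,F,E,D,G,H] q_used=0 → run B
t=10: queue=[B,C,F,E,D,G,H] q_used=1 → run B
t=11: queue=[B,C,F,E,D,G,H] q_used=2 → run B
t=12: queue=[C,F,E,D,G,H] q_used=0 → run C
t=13: queue=[C,F,E,D,G,H] q_used=1 → run C
t=14: queue=[F,E,D,G,H] q_used=0 → run F
t=15: queue=[F,E,D,G,H] q_used=1 → run F
t=16: queue=[F,E,D,G,H] q_used=2 → run F
t=17: queue=[E,D,G,H] q_used=0 → run E
t=18: queue=[E,D,G,H] q_used=1 → run E
t=19: queue=[E,D,G,H] q_used=2 → run E
t=20: queue=[D,G,H,E] q_used=0 → run D
t=21: queue=[D,G,H,E] q_used=1 → run D
t=22: queue=[G,H,E] q_used=0 → run G
t=23: queue=[G,H,E] q_used=1 → run G
t=24: queue=[G,H,E] q_used=2 → run G
t=25: queue=[H,E,G] q_used=0 → run H
t=26: queue=[H,E,G] q_used=1 → run H
t=27: queue=[H,E,G] q_used=2 → run H
t=28: queue=[E,G,H] q_used=0 → run E
t=29: queue=[G,H] q_used=0 → run G
t=30: queue=[G,H] q_used=1 → run G
t=31: queue=[G,H] q_used=2 → run G
t=32: queue=[H,G] q_used=0 → run H
t=33: queue=[H,G] q_used=1 → run H
t=34: queue=[H,G] q_used=2 → run H
t=35: queue=[G,H] q_used=0 → run G
t=36: queue=[H] q_used=0 → run H
t=37: queue=[H] q_used=1 → run H
t=38: (idle)
t=39: (idle)
t=40: (idle)
t=41: (idle)
t=42: (idle)
t=43: (idle)
t=44: (idle)
t=45: (idle)
t=46: (idle)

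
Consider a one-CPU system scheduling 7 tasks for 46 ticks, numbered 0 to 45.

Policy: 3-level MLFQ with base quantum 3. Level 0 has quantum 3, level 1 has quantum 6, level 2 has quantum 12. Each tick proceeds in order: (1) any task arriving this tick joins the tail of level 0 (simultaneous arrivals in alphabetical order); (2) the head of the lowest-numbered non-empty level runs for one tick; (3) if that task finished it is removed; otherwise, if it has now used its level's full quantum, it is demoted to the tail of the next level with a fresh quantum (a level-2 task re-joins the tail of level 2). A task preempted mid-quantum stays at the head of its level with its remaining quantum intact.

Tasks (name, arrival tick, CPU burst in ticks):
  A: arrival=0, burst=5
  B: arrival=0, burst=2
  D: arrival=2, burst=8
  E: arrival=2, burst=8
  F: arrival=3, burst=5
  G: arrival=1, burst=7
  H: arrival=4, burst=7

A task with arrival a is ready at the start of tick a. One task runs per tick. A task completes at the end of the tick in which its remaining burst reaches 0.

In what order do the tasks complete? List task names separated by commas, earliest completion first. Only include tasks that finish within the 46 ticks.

t=0: L0/L1/L2 = AB/-/- → run A
t=1: L0/L1/L2 = ABG/-/- → run A
t=2: L0/L1/L2 = ABGDE/-/- → run A
t=3: L0/L1/L2 = BGDEF/A/- → run B
t=4: L0/L1/L2 = BGDEFH/A/- → run B
t=5: L0/L1/L2 = GDEFH/A/- → run G
t=6: L0/L1/L2 = GDEFH/A/- → run G
t=7: L0/L1/L2 = GDEFH/A/- → run G
t=8: L0/L1/L2 = DEFH/AG/- → run D
t=9: L0/L1/L2 = DEFH/AG/- → run D
t=10: L0/L1/L2 = DEFH/AG/- → run D
t=11: L0/L1/L2 = EFH/AGD/- → run E
t=12: L0/L1/L2 = EFH/AGD/- → run E
t=13: L0/L1/L2 = EFH/AGD/- → run E
t=14: L0/L1/L2 = FH/AGDE/- → run F
t=15: L0/L1/L2 = FH/AGDE/- → run F
t=16: L0/L1/L2 = FH/AGDE/- → run F
t=17: L0/L1/L2 = H/AGDEF/- → run H
t=18: L0/L1/L2 = H/AGDEF/- → run H
t=19: L0/L1/L2 = H/AGDEF/- → run H
t=20: L0/L1/L2 = -/AGDEFH/- → run A
t=21: L0/L1/L2 = -/AGDEFH/- → run A
t=22: L0/L1/L2 = -/GDEFH/- → run G
t=23: L0/L1/L2 = -/GDEFH/- → run G
t=24: L0/L1/L2 = -/GDEFH/- → run G
t=25: L0/L1/L2 = -/GDEFH/- → run G
t=26: L0/L1/L2 = -/DEFH/- → run D
t=27: L0/L1/L2 = -/DEFH/- → run D
t=28: L0/L1/L2 = -/DEFH/- → run D
t=29: L0/L1/L2 = -/DEFH/- → run D
t=30: L0/L1/L2 = -/DEFH/- → run D
t=31: L0/L1/L2 = -/EFH/- → run E
t=32: L0/L1/L2 = -/EFH/- → run E
t=33: L0/L1/L2 = -/EFH/- → run E
t=34: L0/L1/L2 = -/EFH/- → run E
t=35: L0/L1/L2 = -/EFH/- → run E
t=36: L0/L1/L2 = -/FH/- → run F
t=37: L0/L1/L2 = -/FH/- → run F
t=38: L0/L1/L2 = -/H/- → run H
t=39: L0/L1/L2 = -/H/- → run H
t=40: L0/L1/L2 = -/H/- → run H
t=41: L0/L1/L2 = -/H/- → run H
t=42: (idle)
t=43: (idle)
t=44: (idle)
t=45: (idle)

completion order = B, A, G, D, E, F, H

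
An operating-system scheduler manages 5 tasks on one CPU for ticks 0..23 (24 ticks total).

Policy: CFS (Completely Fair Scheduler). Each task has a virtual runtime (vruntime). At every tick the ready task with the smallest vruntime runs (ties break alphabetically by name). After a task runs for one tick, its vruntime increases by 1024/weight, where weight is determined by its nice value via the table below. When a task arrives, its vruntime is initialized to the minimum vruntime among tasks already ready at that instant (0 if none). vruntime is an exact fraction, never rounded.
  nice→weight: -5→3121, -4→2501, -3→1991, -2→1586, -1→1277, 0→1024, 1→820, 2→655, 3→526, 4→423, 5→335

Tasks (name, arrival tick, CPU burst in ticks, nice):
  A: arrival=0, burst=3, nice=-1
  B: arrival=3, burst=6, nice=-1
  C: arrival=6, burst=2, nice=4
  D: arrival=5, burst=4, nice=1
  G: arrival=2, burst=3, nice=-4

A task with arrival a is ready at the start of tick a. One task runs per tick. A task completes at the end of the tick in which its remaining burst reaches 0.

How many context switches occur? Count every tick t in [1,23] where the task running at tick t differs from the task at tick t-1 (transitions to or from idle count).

context switches = 15

t=0: vr[A=0] → run A
t=1: vr[A=1024/1277] → run A
t=2: vr[A=2048/1277 G=2048/1277] → run A
t=3: vr[B=2048/1277 G=2048/1277] → run B
t=4: vr[B=3072/1277 G=2048/1277] → run G
t=5: vr[B=3072/1277 D=6429696/3193777 G=6429696/3193777] → run D
t=6: vr[B=3072/1277 C=6429696/3193777 D=52090112/15968885 G=6429696/3193777] → run C
t=7: vr[B=3072/1277 C=5990189056/1350967671 D=52090112/15968885 G=6429696/3193777] → run G
t=8: vr[B=3072/1277 C=5990189056/1350967671 D=52090112/15968885 G=7737344/3193777] → run B
t=9: vr[B=4096/1277 C=5990189056/1350967671 D=52090112/15968885 G=7737344/3193777] → run G
t=10: vr[B=4096/1277 C=5990189056/1350967671 D=52090112/15968885] → run B
t=11: vr[B=5120/1277 C=5990189056/1350967671 D=52090112/15968885] → run D
t=12: vr[B=5120/1277 C=5990189056/1350967671 D=72031744/15968885] → run B
t=13: vr[B=6144/1277 C=5990189056/1350967671 D=72031744/15968885] → run C
t=14: vr[B=6144/1277 D=72031744/15968885] → run D
t=15: vr[B=6144/1277 D=91973376/15968885] → run B
t=16: vr[B=7168/1277 D=91973376/15968885] → run B
t=17: vr[D=91973376/15968885] → run D
t=18: (idle)
t=19: (idle)
t=20: (idle)
t=21: (idle)
t=22: (idle)
t=23: (idle)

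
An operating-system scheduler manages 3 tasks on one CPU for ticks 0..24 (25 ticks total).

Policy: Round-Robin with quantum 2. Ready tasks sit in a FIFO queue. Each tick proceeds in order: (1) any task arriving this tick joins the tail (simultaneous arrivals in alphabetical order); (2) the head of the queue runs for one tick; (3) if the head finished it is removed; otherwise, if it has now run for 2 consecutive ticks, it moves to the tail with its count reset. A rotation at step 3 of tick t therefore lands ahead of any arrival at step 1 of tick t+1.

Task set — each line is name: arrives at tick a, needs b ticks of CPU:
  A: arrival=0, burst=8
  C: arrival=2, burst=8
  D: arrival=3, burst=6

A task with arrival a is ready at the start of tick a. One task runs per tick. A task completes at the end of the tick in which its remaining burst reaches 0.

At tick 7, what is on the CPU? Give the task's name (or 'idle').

running at tick 7 = D

t=0: queue=[A] q_used=0 → run A
t=1: queue=[A] q_used=1 → run A
t=2: queue=[A,C] q_used=0 → run A
t=3: queue=[A,C,D] q_used=1 → run A
t=4: queue=[C,D,A] q_used=0 → run C
t=5: queue=[C,D,A] q_used=1 → run C
t=6: queue=[D,A,C] q_used=0 → run D
t=7: queue=[D,A,C] q_used=1 → run D
t=8: queue=[A,C,D] q_used=0 → run A
t=9: queue=[A,C,D] q_used=1 → run A
t=10: queue=[C,D,A] q_used=0 → run C
t=11: queue=[C,D,A] q_used=1 → run C
t=12: queue=[D,A,C] q_used=0 → run D
t=13: queue=[D,A,C] q_used=1 → run D
t=14: queue=[A,C,D] q_used=0 → run A
t=15: queue=[A,C,D] q_used=1 → run A
t=16: queue=[C,D] q_used=0 → run C
t=17: queue=[C,D] q_used=1 → run C
t=18: queue=[D,C] q_used=0 → run D
t=19: queue=[D,C] q_used=1 → run D
t=20: queue=[C] q_used=0 → run C
t=21: queue=[C] q_used=1 → run C
t=22: (idle)
t=23: (idle)
t=24: (idle)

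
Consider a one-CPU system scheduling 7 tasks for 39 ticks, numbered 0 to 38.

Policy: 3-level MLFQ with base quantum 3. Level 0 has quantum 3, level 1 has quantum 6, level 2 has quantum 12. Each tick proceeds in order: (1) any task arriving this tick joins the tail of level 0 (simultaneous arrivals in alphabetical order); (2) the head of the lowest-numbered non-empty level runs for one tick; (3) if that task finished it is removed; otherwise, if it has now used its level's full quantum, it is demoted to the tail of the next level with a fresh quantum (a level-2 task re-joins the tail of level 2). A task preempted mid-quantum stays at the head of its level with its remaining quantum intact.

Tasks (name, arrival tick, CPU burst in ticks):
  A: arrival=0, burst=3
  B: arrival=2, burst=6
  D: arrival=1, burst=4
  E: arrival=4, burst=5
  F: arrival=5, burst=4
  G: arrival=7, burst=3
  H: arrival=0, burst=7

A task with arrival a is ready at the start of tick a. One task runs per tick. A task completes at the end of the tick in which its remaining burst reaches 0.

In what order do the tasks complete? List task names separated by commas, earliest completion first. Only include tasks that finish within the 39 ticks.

completion order = A, G, H, D, B, E, F

t=0: L0/L1/L2 = AH/-/- → run A
t=1: L0/L1/L2 = AHD/-/- → run A
t=2: L0/L1/L2 = AHDB/-/- → run A
t=3: L0/L1/L2 = HDB/-/- → run H
t=4: L0/L1/L2 = HDBE/-/- → run H
t=5: L0/L1/L2 = HDBEF/-/- → run H
t=6: L0/L1/L2 = DBEF/H/- → run D
t=7: L0/L1/L2 = DBEFG/H/- → run D
t=8: L0/L1/L2 = DBEFG/H/- → run D
t=9: L0/L1/L2 = BEFG/HD/- → run B
t=10: L0/L1/L2 = BEFG/HD/- → run B
t=11: L0/L1/L2 = BEFG/HD/- → run B
t=12: L0/L1/L2 = EFG/HDB/- → run E
t=13: L0/L1/L2 = EFG/HDB/- → run E
t=14: L0/L1/L2 = EFG/HDB/- → run E
t=15: L0/L1/L2 = FG/HDBE/- → run F
t=16: L0/L1/L2 = FG/HDBE/- → run F
t=17: L0/L1/L2 = FG/HDBE/- → run F
t=18: L0/L1/L2 = G/HDBEF/- → run G
t=19: L0/L1/L2 = G/HDBEF/- → run G
t=20: L0/L1/L2 = G/HDBEF/- → run G
t=21: L0/L1/L2 = -/HDBEF/- → run H
t=22: L0/L1/L2 = -/HDBEF/- → run H
t=23: L0/L1/L2 = -/HDBEF/- → run H
t=24: L0/L1/L2 = -/HDBEF/- → run H
t=25: L0/L1/L2 = -/DBEF/- → run D
t=26: L0/L1/L2 = -/BEF/- → run B
t=27: L0/L1/L2 = -/BEF/- → run B
t=28: L0/L1/L2 = -/BEF/- → run B
t=29: L0/L1/L2 = -/EF/- → run E
t=30: L0/L1/L2 = -/EF/- → run E
t=31: L0/L1/L2 = -/F/- → run F
t=32: (idle)
t=33: (idle)
t=34: (idle)
t=35: (idle)
t=36: (idle)
t=37: (idle)
t=38: (idle)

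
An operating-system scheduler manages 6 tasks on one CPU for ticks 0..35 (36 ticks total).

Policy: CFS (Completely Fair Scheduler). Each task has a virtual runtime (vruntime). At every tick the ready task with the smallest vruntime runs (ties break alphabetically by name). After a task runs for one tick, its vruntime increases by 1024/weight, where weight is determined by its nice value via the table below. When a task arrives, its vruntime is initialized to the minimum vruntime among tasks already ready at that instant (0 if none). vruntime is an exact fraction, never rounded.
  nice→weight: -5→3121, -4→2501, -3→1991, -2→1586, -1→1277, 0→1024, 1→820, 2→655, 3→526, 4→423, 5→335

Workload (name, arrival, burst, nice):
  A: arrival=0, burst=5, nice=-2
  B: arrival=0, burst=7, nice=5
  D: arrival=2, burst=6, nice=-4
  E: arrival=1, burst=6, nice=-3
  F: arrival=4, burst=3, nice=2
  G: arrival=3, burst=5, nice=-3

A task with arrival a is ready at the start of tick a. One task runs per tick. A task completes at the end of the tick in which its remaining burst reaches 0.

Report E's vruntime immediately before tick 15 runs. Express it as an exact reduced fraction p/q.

t=0: vr[A=0 B=0] → run A
t=1: vr[A=512/793 B=0 E=0] → run B
t=2: vr[A=512/793 B=1024/335 D=0 E=0] → run D
t=3: vr[A=512/793 B=1024/335 D=1024/2501 E=0 G=0] → run E
t=4: vr[A=512/793 B=1024/335 D=1024/2501 E=1024/1991 F=0 G=0] → run F
t=5: vr[A=512/793 B=1024/335 D=1024/2501 E=1024/1991 F=1024/655 G=0] → run G
t=6: vr[A=512/793 B=1024/335 D=1024/2501 E=1024/1991 F=1024/655 G=1024/1991] → run D
t=7: vr[A=512/793 B=1024/335 D=2048/2501 E=1024/1991 F=1024/655 G=1024/1991] → run E
t=8: vr[A=512/793 B=1024/335 D=2048/2501 E=2048/1991 F=1024/655 G=1024/1991] → run G
t=9: vr[A=512/793 B=1024/335 D=2048/2501 E=2048/1991 F=1024/655 G=2048/1991] → run A
t=10: vr[A=1024/793 B=1024/335 D=2048/2501 E=2048/1991 F=1024/655 G=2048/1991] → run D
t=11: vr[A=1024/793 B=1024/335 D=3072/2501 E=2048/1991 F=1024/655 G=2048/1991] → run E
t=12: vr[A=1024/793 B=1024/335 D=3072/2501 E=3072/1991 F=1024/655 G=2048/1991] → run G
t=13: vr[A=1024/793 B=1024/335 D=3072/2501 E=3072/1991 F=1024/655 G=3072/1991] → run D
t=14: vr[A=1024/793 B=1024/335 D=4096/2501 E=3072/1991 F=1024/655 G=3072/1991] → run A
t=15: vr[A=1536/793 B=1024/335 D=4096/2501 E=3072/1991 F=1024/655 G=3072/1991] → run E
t=16: vr[A=1536/793 B=1024/335 D=4096/2501 E=4096/1991 F=1024/655 G=3072/1991] → run G
t=17: vr[A=1536/793 B=1024/335 D=4096/2501 E=4096/1991 F=1024/655 G=4096/1991] → run F
t=18: vr[A=1536/793 B=1024/335 D=4096/2501 E=4096/1991 F=2048/655 G=4096/1991] → run D
t=19: vr[A=1536/793 B=1024/335 D=5120/2501 E=4096/1991 F=2048/655 G=4096/1991] → run A
t=20: vr[A=2048/793 B=1024/335 D=5120/2501 E=4096/1991 F=2048/655 G=4096/1991] → run D
t=21: vr[A=2048/793 B=1024/335 E=4096/1991 F=2048/655 G=4096/1991] → run E
t=22: vr[A=2048/793 B=1024/335 E=5120/1991 F=2048/655 G=4096/1991] → run G
t=23: vr[A=2048/793 B=1024/335 E=5120/1991 F=2048/655] → run E
t=24: vr[A=2048/793 B=1024/335 F=2048/655] → run A
t=25: vr[B=1024/335 F=2048/655] → run B
t=26: vr[B=2048/335 F=2048/655] → run F
t=27: vr[B=2048/335] → run B
t=28: vr[B=3072/335] → run B
t=29: vr[B=4096/335] → run B
t=30: vr[B=1024/67] → run B
t=31: vr[B=6144/335] → run B
t=32: (idle)
t=33: (idle)
t=34: (idle)
t=35: (idle)

vruntime(E, start of tick 15) = 3072/1991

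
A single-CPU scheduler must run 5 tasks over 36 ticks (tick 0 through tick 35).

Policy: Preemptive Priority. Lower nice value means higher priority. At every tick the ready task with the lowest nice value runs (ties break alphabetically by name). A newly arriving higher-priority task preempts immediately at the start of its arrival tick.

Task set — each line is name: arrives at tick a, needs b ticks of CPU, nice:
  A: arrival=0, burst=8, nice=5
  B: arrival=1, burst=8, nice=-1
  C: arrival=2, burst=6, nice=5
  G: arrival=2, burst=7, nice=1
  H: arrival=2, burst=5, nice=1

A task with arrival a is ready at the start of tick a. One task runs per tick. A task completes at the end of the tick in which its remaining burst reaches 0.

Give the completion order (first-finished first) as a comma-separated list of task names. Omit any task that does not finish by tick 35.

t=0: ready={A} → run A
t=1: ready={A,B} → run B
t=2: ready={A,B,C,G,H} → run B
t=3: ready={A,B,C,G,H} → run B
t=4: ready={A,B,C,G,H} → run B
t=5: ready={A,B,C,G,H} → run B
t=6: ready={A,B,C,G,H} → run B
t=7: ready={A,B,C,G,H} → run B
t=8: ready={A,B,C,G,H} → run B
t=9: ready={A,C,G,H} → run G
t=10: ready={A,C,G,H} → run G
t=11: ready={A,C,G,H} → run G
t=12: ready={A,C,G,H} → run G
t=13: ready={A,C,G,H} → run G
t=14: ready={A,C,G,H} → run G
t=15: ready={A,C,G,H} → run G
t=16: ready={A,C,H} → run H
t=17: ready={A,C,H} → run H
t=18: ready={A,C,H} → run H
t=19: ready={A,C,H} → run H
t=20: ready={A,C,H} → run H
t=21: ready={A,C} → run A
t=22: ready={A,C} → run A
t=23: ready={A,C} → run A
t=24: ready={A,C} → run A
t=25: ready={A,C} → run A
t=26: ready={A,C} → run A
t=27: ready={A,C} → run A
t=28: ready={C} → run C
t=29: ready={C} → run C
t=30: ready={C} → run C
t=31: ready={C} → run C
t=32: ready={C} → run C
t=33: ready={C} → run C
t=34: (idle)
t=35: (idle)

completion order = B, G, H, A, C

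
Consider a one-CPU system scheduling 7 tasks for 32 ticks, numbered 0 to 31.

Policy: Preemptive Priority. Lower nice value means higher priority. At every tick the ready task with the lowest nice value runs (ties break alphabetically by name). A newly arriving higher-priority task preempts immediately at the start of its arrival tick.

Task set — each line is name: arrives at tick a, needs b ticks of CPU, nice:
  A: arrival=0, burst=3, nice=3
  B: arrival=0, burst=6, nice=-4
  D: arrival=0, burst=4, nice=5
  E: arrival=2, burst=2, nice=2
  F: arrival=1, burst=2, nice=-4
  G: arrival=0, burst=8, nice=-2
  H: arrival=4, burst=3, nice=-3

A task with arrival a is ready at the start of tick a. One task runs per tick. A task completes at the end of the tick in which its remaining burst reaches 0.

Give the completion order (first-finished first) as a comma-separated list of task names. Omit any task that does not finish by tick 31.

t=0: ready={A,B,D,G} → run B
t=1: ready={A,B,D,F,G} → run B
t=2: ready={A,B,D,E,F,G} → run B
t=3: ready={A,B,D,E,F,G} → run B
t=4: ready={A,B,D,E,F,G,H} → run B
t=5: ready={A,B,D,E,F,G,H} → run B
t=6: ready={A,D,E,F,G,H} → run F
t=7: ready={A,D,E,F,G,H} → run F
t=8: ready={A,D,E,G,H} → run H
t=9: ready={A,D,E,G,H} → run H
t=10: ready={A,D,E,G,H} → run H
t=11: ready={A,D,E,G} → run G
t=12: ready={A,D,E,G} → run G
t=13: ready={A,D,E,G} → run G
t=14: ready={A,D,E,G} → run G
t=15: ready={A,D,E,G} → run G
t=16: ready={A,D,E,G} → run G
t=17: ready={A,D,E,G} → run G
t=18: ready={A,D,E,G} → run G
t=19: ready={A,D,E} → run E
t=20: ready={A,D,E} → run E
t=21: ready={A,D} → run A
t=22: ready={A,D} → run A
t=23: ready={A,D} → run A
t=24: ready={D} → run D
t=25: ready={D} → run D
t=26: ready={D} → run D
t=27: ready={D} → run D
t=28: (idle)
t=29: (idle)
t=30: (idle)
t=31: (idle)

completion order = B, F, H, G, E, A, D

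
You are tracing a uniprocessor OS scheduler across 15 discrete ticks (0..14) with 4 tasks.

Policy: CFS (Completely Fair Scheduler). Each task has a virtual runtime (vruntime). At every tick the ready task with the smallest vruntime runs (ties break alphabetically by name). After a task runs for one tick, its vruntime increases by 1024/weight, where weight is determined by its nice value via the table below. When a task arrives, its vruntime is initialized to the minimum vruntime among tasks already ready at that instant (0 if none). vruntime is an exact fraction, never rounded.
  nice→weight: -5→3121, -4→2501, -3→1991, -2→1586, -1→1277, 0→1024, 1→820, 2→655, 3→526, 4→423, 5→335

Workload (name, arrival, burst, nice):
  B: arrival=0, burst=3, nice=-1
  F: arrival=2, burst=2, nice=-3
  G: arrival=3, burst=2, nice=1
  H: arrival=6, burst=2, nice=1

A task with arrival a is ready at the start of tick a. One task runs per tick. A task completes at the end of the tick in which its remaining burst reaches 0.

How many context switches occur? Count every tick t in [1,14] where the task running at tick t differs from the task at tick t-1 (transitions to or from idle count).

t=0: vr[B=0] → run B
t=1: vr[B=1024/1277] → run B
t=2: vr[B=2048/1277 F=2048/1277] → run B
t=3: vr[F=2048/1277 G=2048/1277] → run F
t=4: vr[F=5385216/2542507 G=2048/1277] → run G
t=5: vr[F=5385216/2542507 G=746752/261785] → run F
t=6: vr[G=746752/261785 H=746752/261785] → run G
t=7: vr[H=746752/261785] → run H
t=8: vr[H=1073664/261785] → run H
t=9: (idle)
t=10: (idle)
t=11: (idle)
t=12: (idle)
t=13: (idle)
t=14: (idle)

context switches = 6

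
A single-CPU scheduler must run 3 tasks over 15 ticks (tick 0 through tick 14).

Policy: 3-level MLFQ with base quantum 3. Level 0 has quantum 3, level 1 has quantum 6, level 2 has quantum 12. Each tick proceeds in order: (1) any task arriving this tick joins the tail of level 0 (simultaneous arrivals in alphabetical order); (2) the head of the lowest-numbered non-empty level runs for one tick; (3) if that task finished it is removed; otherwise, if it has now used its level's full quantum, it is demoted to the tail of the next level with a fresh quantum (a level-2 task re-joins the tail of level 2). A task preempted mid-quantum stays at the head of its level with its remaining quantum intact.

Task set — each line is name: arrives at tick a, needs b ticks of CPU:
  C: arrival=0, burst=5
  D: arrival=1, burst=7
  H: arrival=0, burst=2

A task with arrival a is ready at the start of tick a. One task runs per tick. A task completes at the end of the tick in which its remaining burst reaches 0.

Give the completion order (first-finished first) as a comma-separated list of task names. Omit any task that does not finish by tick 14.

t=0: L0/L1/L2 = CH/-/- → run C
t=1: L0/L1/L2 = CHD/-/- → run C
t=2: L0/L1/L2 = CHD/-/- → run C
t=3: L0/L1/L2 = HD/C/- → run H
t=4: L0/L1/L2 = HD/C/- → run H
t=5: L0/L1/L2 = D/C/- → run D
t=6: L0/L1/L2 = D/C/- → run D
t=7: L0/L1/L2 = D/C/- → run D
t=8: L0/L1/L2 = -/CD/- → run C
t=9: L0/L1/L2 = -/CD/- → run C
t=10: L0/L1/L2 = -/D/- → run D
t=11: L0/L1/L2 = -/D/- → run D
t=12: L0/L1/L2 = -/D/- → run D
t=13: L0/L1/L2 = -/D/- → run D
t=14: (idle)

completion order = H, C, D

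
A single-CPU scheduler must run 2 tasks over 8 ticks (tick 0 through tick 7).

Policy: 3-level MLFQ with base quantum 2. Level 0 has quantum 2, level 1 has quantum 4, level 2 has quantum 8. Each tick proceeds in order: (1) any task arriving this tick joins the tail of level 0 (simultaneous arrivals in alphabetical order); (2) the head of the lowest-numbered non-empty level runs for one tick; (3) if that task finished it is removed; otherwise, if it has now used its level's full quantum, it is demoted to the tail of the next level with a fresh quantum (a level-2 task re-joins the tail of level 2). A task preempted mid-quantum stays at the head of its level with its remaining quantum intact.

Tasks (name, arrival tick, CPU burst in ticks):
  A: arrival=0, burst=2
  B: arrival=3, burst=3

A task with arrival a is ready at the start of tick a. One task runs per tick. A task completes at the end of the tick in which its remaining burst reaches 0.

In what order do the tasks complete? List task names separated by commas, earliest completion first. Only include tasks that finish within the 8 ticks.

completion order = A, B

t=0: L0/L1/L2 = A/-/- → run A
t=1: L0/L1/L2 = A/-/- → run A
t=2: (idle)
t=3: L0/L1/L2 = B/-/- → run B
t=4: L0/L1/L2 = B/-/- → run B
t=5: L0/L1/L2 = -/B/- → run B
t=6: (idle)
t=7: (idle)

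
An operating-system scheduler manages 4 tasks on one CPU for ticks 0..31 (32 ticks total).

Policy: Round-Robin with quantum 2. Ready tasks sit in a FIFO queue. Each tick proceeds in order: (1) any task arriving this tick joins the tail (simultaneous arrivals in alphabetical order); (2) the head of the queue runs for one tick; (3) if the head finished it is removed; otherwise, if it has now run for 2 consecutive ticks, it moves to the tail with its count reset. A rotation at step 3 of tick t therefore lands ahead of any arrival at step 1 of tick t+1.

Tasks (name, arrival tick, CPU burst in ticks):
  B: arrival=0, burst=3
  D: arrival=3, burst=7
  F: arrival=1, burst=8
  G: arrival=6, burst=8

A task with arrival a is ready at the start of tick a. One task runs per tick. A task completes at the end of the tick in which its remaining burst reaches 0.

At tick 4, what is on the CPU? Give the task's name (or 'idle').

t=0: queue=[B] q_used=0 → run B
t=1: queue=[B,F] q_used=1 → run B
t=2: queue=[F,B] q_used=0 → run F
t=3: queue=[F,B,D] q_used=1 → run F
t=4: queue=[B,D,F] q_used=0 → run B
t=5: queue=[D,F] q_used=0 → run D
t=6: queue=[D,F,G] q_used=1 → run D
t=7: queue=[F,G,D] q_used=0 → run F
t=8: queue=[F,G,D] q_used=1 → run F
t=9: queue=[G,D,F] q_used=0 → run G
t=10: queue=[G,D,F] q_used=1 → run G
t=11: queue=[D,F,G] q_used=0 → run D
t=12: queue=[D,F,G] q_used=1 → run D
t=13: queue=[F,G,D] q_used=0 → run F
t=14: queue=[F,G,D] q_used=1 → run F
t=15: queue=[G,D,F] q_used=0 → run G
t=16: queue=[G,D,F] q_used=1 → run G
t=17: queue=[D,F,G] q_used=0 → run D
t=18: queue=[D,F,G] q_used=1 → run D
t=19: queue=[F,G,D] q_used=0 → run F
t=20: queue=[F,G,D] q_used=1 → run F
t=21: queue=[G,D] q_used=0 → run G
t=22: queue=[G,D] q_used=1 → run G
t=23: queue=[D,G] q_used=0 → run D
t=24: queue=[G] q_used=0 → run G
t=25: queue=[G] q_used=1 → run G
t=26: (idle)
t=27: (idle)
t=28: (idle)
t=29: (idle)
t=30: (idle)
t=31: (idle)

running at tick 4 = B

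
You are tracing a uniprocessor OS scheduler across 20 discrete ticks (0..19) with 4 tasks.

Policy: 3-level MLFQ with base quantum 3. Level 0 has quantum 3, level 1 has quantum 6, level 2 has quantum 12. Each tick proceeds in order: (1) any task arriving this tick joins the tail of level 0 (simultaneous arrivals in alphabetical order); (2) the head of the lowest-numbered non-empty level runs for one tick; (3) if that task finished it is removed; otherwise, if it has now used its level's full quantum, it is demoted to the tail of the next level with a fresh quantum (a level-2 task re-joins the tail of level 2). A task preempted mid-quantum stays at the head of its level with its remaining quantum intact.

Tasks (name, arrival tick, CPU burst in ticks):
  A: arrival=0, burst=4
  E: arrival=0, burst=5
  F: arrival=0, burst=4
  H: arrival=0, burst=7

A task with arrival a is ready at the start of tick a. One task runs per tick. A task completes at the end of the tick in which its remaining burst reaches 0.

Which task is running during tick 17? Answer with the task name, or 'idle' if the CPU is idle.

t=0: L0/L1/L2 = AEFH/-/- → run A
t=1: L0/L1/L2 = AEFH/-/- → run A
t=2: L0/L1/L2 = AEFH/-/- → run A
t=3: L0/L1/L2 = EFH/A/- → run E
t=4: L0/L1/L2 = EFH/A/- → run E
t=5: L0/L1/L2 = EFH/A/- → run E
t=6: L0/L1/L2 = FH/AE/- → run F
t=7: L0/L1/L2 = FH/AE/- → run F
t=8: L0/L1/L2 = FH/AE/- → run F
t=9: L0/L1/L2 = H/AEF/- → run H
t=10: L0/L1/L2 = H/AEF/- → run H
t=11: L0/L1/L2 = H/AEF/- → run H
t=12: L0/L1/L2 = -/AEFH/- → run A
t=13: L0/L1/L2 = -/EFH/- → run E
t=14: L0/L1/L2 = -/EFH/- → run E
t=15: L0/L1/L2 = -/FH/- → run F
t=16: L0/L1/L2 = -/H/- → run H
t=17: L0/L1/L2 = -/H/- → run H
t=18: L0/L1/L2 = -/H/- → run H
t=19: L0/L1/L2 = -/H/- → run H

running at tick 17 = H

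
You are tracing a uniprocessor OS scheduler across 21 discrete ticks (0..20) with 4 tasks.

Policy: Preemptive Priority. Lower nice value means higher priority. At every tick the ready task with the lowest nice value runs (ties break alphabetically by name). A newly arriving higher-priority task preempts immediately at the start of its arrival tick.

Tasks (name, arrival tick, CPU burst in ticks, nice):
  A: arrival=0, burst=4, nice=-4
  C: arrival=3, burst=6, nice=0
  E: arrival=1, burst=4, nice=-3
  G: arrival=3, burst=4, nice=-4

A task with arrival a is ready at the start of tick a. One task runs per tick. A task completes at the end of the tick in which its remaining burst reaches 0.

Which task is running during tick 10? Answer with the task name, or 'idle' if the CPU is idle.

running at tick 10 = E

t=0: ready={A} → run A
t=1: ready={A,E} → run A
t=2: ready={A,E} → run A
t=3: ready={A,C,E,G} → run A
t=4: ready={C,E,G} → run G
t=5: ready={C,E,G} → run G
t=6: ready={C,E,G} → run G
t=7: ready={C,E,G} → run G
t=8: ready={C,E} → run E
t=9: ready={C,E} → run E
t=10: ready={C,E} → run E
t=11: ready={C,E} → run E
t=12: ready={C} → run C
t=13: ready={C} → run C
t=14: ready={C} → run C
t=15: ready={C} → run C
t=16: ready={C} → run C
t=17: ready={C} → run C
t=18: (idle)
t=19: (idle)
t=20: (idle)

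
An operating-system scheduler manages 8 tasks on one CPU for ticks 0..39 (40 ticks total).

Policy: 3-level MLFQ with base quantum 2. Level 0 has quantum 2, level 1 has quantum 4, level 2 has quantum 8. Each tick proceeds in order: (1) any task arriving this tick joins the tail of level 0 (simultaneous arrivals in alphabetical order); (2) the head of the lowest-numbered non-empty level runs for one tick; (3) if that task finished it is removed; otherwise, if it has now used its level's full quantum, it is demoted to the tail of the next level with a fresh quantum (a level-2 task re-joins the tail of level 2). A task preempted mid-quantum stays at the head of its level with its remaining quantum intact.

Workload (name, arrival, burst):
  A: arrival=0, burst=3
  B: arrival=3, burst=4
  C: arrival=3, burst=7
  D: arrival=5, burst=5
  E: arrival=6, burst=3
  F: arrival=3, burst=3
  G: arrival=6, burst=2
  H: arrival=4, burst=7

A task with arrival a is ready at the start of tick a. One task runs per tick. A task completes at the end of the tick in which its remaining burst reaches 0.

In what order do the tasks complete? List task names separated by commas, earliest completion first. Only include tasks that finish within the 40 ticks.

t=0: L0/L1/L2 = A/-/- → run A
t=1: L0/L1/L2 = A/-/- → run A
t=2: L0/L1/L2 = -/A/- → run A
t=3: L0/L1/L2 = BCF/-/- → run B
t=4: L0/L1/L2 = BCFH/-/- → run B
t=5: L0/L1/L2 = CFHD/B/- → run C
t=6: L0/L1/L2 = CFHDEG/B/- → run C
t=7: L0/L1/L2 = FHDEG/BC/- → run F
t=8: L0/L1/L2 = FHDEG/BC/- → run F
t=9: L0/L1/L2 = HDEG/BCF/- → run H
t=10: L0/L1/L2 = HDEG/BCF/- → run H
t=11: L0/L1/L2 = DEG/BCFH/- → run D
t=12: L0/L1/L2 = DEG/BCFH/- → run D
t=13: L0/L1/L2 = EG/BCFHD/- → run E
t=14: L0/L1/L2 = EG/BCFHD/- → run E
t=15: L0/L1/L2 = G/BCFHDE/- → run G
t=16: L0/L1/L2 = G/BCFHDE/- → run G
t=17: L0/L1/L2 = -/BCFHDE/- → run B
t=18: L0/L1/L2 = -/BCFHDE/- → run B
t=19: L0/L1/L2 = -/CFHDE/- → run C
t=20: L0/L1/L2 = -/CFHDE/- → run C
t=21: L0/L1/L2 = -/CFHDE/- → run C
t=22: L0/L1/L2 = -/CFHDE/- → run C
t=23: L0/L1/L2 = -/FHDE/C → run F
t=24: L0/L1/L2 = -/HDE/C → run H
t=25: L0/L1/L2 = -/HDE/C → run H
t=26: L0/L1/L2 = -/HDE/C → run H
t=27: L0/L1/L2 = -/HDE/C → run H
t=28: L0/L1/L2 = -/DE/CH → run D
t=29: L0/L1/L2 = -/DE/CH → run D
t=30: L0/L1/L2 = -/DE/CH → run D
t=31: L0/L1/L2 = -/E/CH → run E
t=32: L0/L1/L2 = -/-/CH → run C
t=33: L0/L1/L2 = -/-/H → run H
t=34: (idle)
t=35: (idle)
t=36: (idle)
t=37: (idle)
t=38: (idle)
t=39: (idle)

completion order = A, G, B, F, D, E, C, H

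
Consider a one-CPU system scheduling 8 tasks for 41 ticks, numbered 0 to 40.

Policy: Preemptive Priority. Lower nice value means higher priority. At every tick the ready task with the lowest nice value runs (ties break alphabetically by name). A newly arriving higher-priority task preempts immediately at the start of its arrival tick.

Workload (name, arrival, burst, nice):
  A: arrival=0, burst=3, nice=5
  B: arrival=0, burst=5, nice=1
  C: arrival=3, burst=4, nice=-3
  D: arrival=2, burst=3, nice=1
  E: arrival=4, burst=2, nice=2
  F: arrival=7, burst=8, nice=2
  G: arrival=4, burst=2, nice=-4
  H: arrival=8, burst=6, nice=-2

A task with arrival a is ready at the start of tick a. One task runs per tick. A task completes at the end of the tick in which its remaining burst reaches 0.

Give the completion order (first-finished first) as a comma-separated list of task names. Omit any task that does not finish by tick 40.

completion order = G, C, H, B, D, E, F, A

t=0: ready={A,B} → run B
t=1: ready={A,B} → run B
t=2: ready={A,B,D} → run B
t=3: ready={A,B,C,D} → run C
t=4: ready={A,B,C,D,E,G} → run G
t=5: ready={A,B,C,D,E,G} → run G
t=6: ready={A,B,C,D,E} → run C
t=7: ready={A,B,C,D,E,F} → run C
t=8: ready={A,B,C,D,E,F,H} → run C
t=9: ready={A,B,D,E,F,H} → run H
t=10: ready={A,B,D,E,F,H} → run H
t=11: ready={A,B,D,E,F,H} → run H
t=12: ready={A,B,D,E,F,H} → run H
t=13: ready={A,B,D,E,F,H} → run H
t=14: ready={A,B,D,E,F,H} → run H
t=15: ready={A,B,D,E,F} → run B
t=16: ready={A,B,D,E,F} → run B
t=17: ready={A,D,E,F} → run D
t=18: ready={A,D,E,F} → run D
t=19: ready={A,D,E,F} → run D
t=20: ready={A,E,F} → run E
t=21: ready={A,E,F} → run E
t=22: ready={A,F} → run F
t=23: ready={A,F} → run F
t=24: ready={A,F} → run F
t=25: ready={A,F} → run F
t=26: ready={A,F} → run F
t=27: ready={A,F} → run F
t=28: ready={A,F} → run F
t=29: ready={A,F} → run F
t=30: ready={A} → run A
t=31: ready={A} → run A
t=32: ready={A} → run A
t=33: (idle)
t=34: (idle)
t=35: (idle)
t=36: (idle)
t=37: (idle)
t=38: (idle)
t=39: (idle)
t=40: (idle)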